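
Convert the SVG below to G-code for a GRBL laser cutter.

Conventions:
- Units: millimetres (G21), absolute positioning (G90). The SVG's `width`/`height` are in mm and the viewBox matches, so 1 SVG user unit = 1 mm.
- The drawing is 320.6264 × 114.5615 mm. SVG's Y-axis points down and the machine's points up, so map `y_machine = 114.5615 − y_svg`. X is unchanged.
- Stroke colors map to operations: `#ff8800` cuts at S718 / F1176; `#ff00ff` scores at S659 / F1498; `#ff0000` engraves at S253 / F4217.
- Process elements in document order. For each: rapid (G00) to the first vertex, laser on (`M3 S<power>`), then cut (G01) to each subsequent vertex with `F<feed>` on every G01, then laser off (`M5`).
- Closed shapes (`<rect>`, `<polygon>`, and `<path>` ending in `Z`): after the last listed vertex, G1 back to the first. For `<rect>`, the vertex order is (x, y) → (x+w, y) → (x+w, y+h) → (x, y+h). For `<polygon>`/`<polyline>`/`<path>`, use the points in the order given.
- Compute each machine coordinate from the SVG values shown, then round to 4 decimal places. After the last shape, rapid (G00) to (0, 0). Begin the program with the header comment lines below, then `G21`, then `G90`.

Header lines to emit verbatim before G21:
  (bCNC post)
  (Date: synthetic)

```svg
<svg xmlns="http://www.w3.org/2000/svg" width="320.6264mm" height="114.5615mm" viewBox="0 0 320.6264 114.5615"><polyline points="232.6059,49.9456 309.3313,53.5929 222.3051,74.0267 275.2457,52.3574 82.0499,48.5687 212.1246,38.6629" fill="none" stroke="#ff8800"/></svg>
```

1 u = 1 mm; y_m = 114.5615 − y.

[1] `<polyline>` open polyline, #ff8800→cut S718 F1176: (232.6059,64.6159) → (309.3313,60.9686) → (222.3051,40.5348) → (275.2457,62.2041) → (82.0499,65.9928) → (212.1246,75.8986)

(bCNC post)
(Date: synthetic)
G21
G90
G00 X232.6059 Y64.6159
M3 S718
G01 X309.3313 Y60.9686 F1176
G01 X222.3051 Y40.5348 F1176
G01 X275.2457 Y62.2041 F1176
G01 X82.0499 Y65.9928 F1176
G01 X212.1246 Y75.8986 F1176
M5
G00 X0.0000 Y0.0000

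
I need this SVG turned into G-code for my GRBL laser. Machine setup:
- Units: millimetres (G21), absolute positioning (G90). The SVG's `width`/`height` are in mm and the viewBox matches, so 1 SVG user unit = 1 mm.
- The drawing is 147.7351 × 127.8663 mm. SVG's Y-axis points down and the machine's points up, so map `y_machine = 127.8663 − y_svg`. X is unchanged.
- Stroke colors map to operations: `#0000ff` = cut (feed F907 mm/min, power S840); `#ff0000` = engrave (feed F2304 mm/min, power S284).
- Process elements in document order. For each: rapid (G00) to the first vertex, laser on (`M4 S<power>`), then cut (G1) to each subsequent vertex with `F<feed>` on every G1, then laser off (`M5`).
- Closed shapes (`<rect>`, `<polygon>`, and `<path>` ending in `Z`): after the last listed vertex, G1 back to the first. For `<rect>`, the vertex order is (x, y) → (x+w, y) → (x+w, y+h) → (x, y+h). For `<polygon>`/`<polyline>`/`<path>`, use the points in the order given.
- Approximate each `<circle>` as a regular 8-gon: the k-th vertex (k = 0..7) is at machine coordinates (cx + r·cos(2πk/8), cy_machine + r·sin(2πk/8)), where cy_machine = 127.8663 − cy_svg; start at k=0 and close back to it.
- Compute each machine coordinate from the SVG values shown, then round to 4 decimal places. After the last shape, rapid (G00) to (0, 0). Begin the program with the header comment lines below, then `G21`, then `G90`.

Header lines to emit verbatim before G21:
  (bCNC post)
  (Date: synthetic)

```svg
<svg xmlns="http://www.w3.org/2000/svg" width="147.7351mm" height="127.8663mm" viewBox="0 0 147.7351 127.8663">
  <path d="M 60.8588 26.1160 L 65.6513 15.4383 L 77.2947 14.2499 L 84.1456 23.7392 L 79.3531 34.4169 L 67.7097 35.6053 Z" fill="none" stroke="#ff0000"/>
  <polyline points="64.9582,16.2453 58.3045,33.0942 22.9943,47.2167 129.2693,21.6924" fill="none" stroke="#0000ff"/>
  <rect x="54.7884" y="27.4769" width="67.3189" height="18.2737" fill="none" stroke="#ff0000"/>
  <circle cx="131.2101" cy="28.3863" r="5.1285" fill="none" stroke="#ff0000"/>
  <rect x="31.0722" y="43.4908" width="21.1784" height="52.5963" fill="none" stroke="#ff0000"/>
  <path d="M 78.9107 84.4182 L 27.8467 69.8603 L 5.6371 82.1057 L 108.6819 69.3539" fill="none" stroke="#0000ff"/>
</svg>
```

1 u = 1 mm; y_m = 127.8663 − y.

[1] `<path>` regular polygon, #ff0000→engrave S284 F2304: (60.8588,101.7503) → (65.6513,112.4280) → (77.2947,113.6164) → (84.1456,104.1271) → (79.3531,93.4494) → (67.7097,92.2610) → (60.8588,101.7503) (closed)

[2] `<polyline>` open polyline, #0000ff→cut S840 F907: (64.9582,111.6210) → (58.3045,94.7721) → (22.9943,80.6496) → (129.2693,106.1739)

[3] `<rect>` rectangle, #ff0000→engrave S284 F2304: (54.7884,100.3894) → (122.1073,100.3894) → (122.1073,82.1157) → (54.7884,82.1157) → (54.7884,100.3894) (closed)

[4] `<circle>` circle, #ff0000→engrave S284 F2304: (136.3386,99.4800) → (134.8365,103.1064) → (131.2101,104.6085) → (127.5837,103.1064) → (126.0816,99.4800) → (127.5837,95.8536) → (131.2101,94.3515) → (134.8365,95.8536) → (136.3386,99.4800) (closed)

[5] `<rect>` rectangle, #ff0000→engrave S284 F2304: (31.0722,84.3755) → (52.2506,84.3755) → (52.2506,31.7792) → (31.0722,31.7792) → (31.0722,84.3755) (closed)

[6] `<path>` open polyline, #0000ff→cut S840 F907: (78.9107,43.4481) → (27.8467,58.0060) → (5.6371,45.7606) → (108.6819,58.5124)

(bCNC post)
(Date: synthetic)
G21
G90
G00 X60.8588 Y101.7503
M4 S284
G1 X65.6513 Y112.4280 F2304
G1 X77.2947 Y113.6164 F2304
G1 X84.1456 Y104.1271 F2304
G1 X79.3531 Y93.4494 F2304
G1 X67.7097 Y92.2610 F2304
G1 X60.8588 Y101.7503 F2304
M5
G00 X64.9582 Y111.6210
M4 S840
G1 X58.3045 Y94.7721 F907
G1 X22.9943 Y80.6496 F907
G1 X129.2693 Y106.1739 F907
M5
G00 X54.7884 Y100.3894
M4 S284
G1 X122.1073 Y100.3894 F2304
G1 X122.1073 Y82.1157 F2304
G1 X54.7884 Y82.1157 F2304
G1 X54.7884 Y100.3894 F2304
M5
G00 X136.3386 Y99.4800
M4 S284
G1 X134.8365 Y103.1064 F2304
G1 X131.2101 Y104.6085 F2304
G1 X127.5837 Y103.1064 F2304
G1 X126.0816 Y99.4800 F2304
G1 X127.5837 Y95.8536 F2304
G1 X131.2101 Y94.3515 F2304
G1 X134.8365 Y95.8536 F2304
G1 X136.3386 Y99.4800 F2304
M5
G00 X31.0722 Y84.3755
M4 S284
G1 X52.2506 Y84.3755 F2304
G1 X52.2506 Y31.7792 F2304
G1 X31.0722 Y31.7792 F2304
G1 X31.0722 Y84.3755 F2304
M5
G00 X78.9107 Y43.4481
M4 S840
G1 X27.8467 Y58.0060 F907
G1 X5.6371 Y45.7606 F907
G1 X108.6819 Y58.5124 F907
M5
G00 X0.0000 Y0.0000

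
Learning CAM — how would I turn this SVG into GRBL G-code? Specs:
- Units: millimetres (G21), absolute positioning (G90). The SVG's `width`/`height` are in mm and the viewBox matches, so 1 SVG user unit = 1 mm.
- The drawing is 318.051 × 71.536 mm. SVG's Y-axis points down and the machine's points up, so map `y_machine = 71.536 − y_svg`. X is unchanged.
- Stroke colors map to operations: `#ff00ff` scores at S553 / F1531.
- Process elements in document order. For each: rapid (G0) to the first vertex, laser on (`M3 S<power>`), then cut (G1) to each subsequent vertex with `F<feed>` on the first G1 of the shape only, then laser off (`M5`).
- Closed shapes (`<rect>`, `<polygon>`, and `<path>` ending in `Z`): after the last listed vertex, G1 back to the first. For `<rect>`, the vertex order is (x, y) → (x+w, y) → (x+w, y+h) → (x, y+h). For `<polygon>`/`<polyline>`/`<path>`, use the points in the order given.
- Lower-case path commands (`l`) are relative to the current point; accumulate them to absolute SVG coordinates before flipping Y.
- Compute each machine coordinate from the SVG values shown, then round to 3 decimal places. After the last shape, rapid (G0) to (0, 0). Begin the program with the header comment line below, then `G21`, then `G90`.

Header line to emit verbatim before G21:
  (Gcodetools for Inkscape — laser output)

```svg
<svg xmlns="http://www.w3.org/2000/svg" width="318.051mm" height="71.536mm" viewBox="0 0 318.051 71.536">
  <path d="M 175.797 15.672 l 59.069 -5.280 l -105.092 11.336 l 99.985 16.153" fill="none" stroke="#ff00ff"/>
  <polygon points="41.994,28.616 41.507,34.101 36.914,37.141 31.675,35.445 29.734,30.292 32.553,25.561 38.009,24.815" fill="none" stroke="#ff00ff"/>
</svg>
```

(Gcodetools for Inkscape — laser output)
G21
G90
G0 X175.797 Y55.864
M3 S553
G1 X234.866 Y61.144 F1531
G1 X129.774 Y49.808
G1 X229.759 Y33.655
M5
G0 X41.994 Y42.920
M3 S553
G1 X41.507 Y37.435 F1531
G1 X36.914 Y34.395
G1 X31.675 Y36.091
G1 X29.734 Y41.244
G1 X32.553 Y45.975
G1 X38.009 Y46.721
G1 X41.994 Y42.920
M5
G0 X0.000 Y0.000

1 u = 1 mm; y_m = 71.536 − y.

[1] `<path>` open polyline, #ff00ff→score S553 F1531: (175.797,55.864) → (234.866,61.144) → (129.774,49.808) → (229.759,33.655)

[2] `<polygon>` regular polygon, #ff00ff→score S553 F1531: (41.994,42.920) → (41.507,37.435) → (36.914,34.395) → (31.675,36.091) → (29.734,41.244) → (32.553,45.975) → (38.009,46.721) → (41.994,42.920) (closed)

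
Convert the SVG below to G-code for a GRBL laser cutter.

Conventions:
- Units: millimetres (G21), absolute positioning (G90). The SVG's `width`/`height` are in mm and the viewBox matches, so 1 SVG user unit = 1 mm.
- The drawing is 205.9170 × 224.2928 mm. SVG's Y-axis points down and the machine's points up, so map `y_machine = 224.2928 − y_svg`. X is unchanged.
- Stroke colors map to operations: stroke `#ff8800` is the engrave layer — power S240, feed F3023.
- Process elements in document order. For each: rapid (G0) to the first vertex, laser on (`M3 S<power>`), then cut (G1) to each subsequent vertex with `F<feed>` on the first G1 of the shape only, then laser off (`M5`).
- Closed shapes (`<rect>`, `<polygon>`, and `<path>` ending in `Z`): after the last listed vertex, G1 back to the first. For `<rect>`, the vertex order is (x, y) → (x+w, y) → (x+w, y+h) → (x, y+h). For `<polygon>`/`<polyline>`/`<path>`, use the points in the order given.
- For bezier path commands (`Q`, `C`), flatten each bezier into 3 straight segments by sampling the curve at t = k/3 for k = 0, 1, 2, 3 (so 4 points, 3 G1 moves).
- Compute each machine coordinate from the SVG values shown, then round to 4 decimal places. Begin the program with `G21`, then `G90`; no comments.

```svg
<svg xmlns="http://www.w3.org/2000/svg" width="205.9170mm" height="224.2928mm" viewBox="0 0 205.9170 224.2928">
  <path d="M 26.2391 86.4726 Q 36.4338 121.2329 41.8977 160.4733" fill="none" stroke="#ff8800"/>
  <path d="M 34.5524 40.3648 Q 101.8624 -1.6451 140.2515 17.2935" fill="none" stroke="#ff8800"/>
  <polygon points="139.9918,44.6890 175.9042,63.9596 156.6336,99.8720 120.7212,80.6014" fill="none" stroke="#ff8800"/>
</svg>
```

G21
G90
G0 X26.2391 Y137.8202
M3 S240
G1 X32.5099 Y114.1489 F3023
G1 X37.7295 Y89.4820
G1 X41.8977 Y63.8195
M5
G0 X34.5524 Y183.9280
M3 S240
G1 X76.2123 Y205.1625 F3023
G1 X111.4453 Y212.8530
G1 X140.2515 Y206.9993
M5
G0 X139.9918 Y179.6038
M3 S240
G1 X175.9042 Y160.3332 F3023
G1 X156.6336 Y124.4208
G1 X120.7212 Y143.6914
G1 X139.9918 Y179.6038
M5

1 u = 1 mm; y_m = 224.2928 − y.

[1] `<path>` quadratic bezier, #ff8800→engrave S240 F3023: (26.2391,137.8202) → (32.5099,114.1489) → (37.7295,89.4820) → (41.8977,63.8195)

[2] `<path>` quadratic bezier, #ff8800→engrave S240 F3023: (34.5524,183.9280) → (76.2123,205.1625) → (111.4453,212.8530) → (140.2515,206.9993)

[3] `<polygon>` regular polygon, #ff8800→engrave S240 F3023: (139.9918,179.6038) → (175.9042,160.3332) → (156.6336,124.4208) → (120.7212,143.6914) → (139.9918,179.6038) (closed)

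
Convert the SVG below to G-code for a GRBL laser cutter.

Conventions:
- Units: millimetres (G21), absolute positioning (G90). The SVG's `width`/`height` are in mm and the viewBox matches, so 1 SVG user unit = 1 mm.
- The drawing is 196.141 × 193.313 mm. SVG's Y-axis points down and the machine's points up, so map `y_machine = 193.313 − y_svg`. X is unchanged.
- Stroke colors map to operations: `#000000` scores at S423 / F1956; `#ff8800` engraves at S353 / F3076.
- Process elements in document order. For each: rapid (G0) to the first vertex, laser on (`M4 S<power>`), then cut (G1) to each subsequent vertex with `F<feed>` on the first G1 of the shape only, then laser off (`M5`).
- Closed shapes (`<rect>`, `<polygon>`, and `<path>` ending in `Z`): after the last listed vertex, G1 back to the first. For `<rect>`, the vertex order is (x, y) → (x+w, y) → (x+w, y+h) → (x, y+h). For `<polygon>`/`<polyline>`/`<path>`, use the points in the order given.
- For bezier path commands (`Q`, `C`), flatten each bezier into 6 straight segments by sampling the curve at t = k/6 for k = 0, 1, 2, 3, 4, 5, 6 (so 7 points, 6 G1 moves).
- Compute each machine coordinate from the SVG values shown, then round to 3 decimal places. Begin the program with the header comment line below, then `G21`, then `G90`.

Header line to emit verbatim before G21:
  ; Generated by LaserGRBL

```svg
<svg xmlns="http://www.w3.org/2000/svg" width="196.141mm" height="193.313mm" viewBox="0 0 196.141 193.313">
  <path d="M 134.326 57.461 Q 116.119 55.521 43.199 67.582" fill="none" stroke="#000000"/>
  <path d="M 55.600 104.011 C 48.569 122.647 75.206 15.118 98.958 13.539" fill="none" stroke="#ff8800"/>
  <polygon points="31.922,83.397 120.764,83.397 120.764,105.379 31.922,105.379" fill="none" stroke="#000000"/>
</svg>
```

viewBox `0 0 196.141 193.313` with mm width/height → 1 unit = 1 mm. Flip: y_m = 193.313 − y_svg.

**Shape 1** — `<path>` quadratic bezier, stroke `#000000` → score (S423, F1956). Control points (SVG): P0=(134.326,57.461), P1=(116.119,55.521), P2=(43.199,67.582); sampled at t=k/6. Machine vertices: (134.326,135.852) → (126.737,136.110) → (116.109,135.590) → (102.441,134.292) → (85.733,132.216) → (65.986,129.362) → (43.199,125.731). Open path.

**Shape 2** — `<path>` cubic bezier, stroke `#ff8800` → engrave (S353, F3076). Control points (SVG): P0=(55.600,104.011), P1=(48.569,122.647), P2=(75.206,15.118), P3=(98.958,13.539); sampled at t=k/6. Machine vertices: (55.600,89.302) → (54.721,89.423) → (58.438,104.124) → (65.735,126.957) → (75.598,151.475) → (87.011,171.230) → (98.958,179.774). Open path.

**Shape 3** — `<polygon>` rectangle, stroke `#000000` → score (S423, F1956). Machine vertices: (31.922,109.916) → (120.764,109.916) → (120.764,87.934) → (31.922,87.934) → (31.922,109.916). Closed: final G1 returns to the first vertex.

; Generated by LaserGRBL
G21
G90
G0 X134.326 Y135.852
M4 S423
G1 X126.737 Y136.110 F1956
G1 X116.109 Y135.590
G1 X102.441 Y134.292
G1 X85.733 Y132.216
G1 X65.986 Y129.362
G1 X43.199 Y125.731
M5
G0 X55.600 Y89.302
M4 S353
G1 X54.721 Y89.423 F3076
G1 X58.438 Y104.124
G1 X65.735 Y126.957
G1 X75.598 Y151.475
G1 X87.011 Y171.230
G1 X98.958 Y179.774
M5
G0 X31.922 Y109.916
M4 S423
G1 X120.764 Y109.916 F1956
G1 X120.764 Y87.934
G1 X31.922 Y87.934
G1 X31.922 Y109.916
M5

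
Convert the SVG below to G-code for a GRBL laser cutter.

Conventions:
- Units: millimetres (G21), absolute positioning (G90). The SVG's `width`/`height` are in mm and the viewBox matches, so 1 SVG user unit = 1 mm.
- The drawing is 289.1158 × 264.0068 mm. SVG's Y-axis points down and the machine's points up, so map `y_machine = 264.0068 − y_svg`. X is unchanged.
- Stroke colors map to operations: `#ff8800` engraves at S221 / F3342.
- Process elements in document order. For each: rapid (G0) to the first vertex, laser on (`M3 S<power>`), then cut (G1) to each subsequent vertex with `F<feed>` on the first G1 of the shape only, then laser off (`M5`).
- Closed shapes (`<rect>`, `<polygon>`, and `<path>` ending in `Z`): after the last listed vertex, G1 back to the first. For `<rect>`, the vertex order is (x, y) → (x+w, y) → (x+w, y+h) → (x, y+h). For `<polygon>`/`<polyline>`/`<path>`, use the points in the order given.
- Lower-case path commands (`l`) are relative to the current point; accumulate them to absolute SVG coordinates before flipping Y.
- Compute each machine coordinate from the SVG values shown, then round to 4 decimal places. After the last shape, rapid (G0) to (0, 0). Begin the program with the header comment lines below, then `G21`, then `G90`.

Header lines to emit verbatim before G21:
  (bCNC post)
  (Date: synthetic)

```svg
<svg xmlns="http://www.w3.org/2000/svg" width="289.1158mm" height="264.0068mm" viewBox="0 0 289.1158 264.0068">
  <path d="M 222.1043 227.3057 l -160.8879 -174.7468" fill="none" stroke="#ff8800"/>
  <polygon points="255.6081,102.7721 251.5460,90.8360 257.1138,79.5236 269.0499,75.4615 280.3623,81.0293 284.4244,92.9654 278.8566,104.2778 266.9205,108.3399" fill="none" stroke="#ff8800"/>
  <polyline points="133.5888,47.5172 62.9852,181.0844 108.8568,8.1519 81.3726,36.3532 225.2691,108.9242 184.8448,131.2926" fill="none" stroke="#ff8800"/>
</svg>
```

(bCNC post)
(Date: synthetic)
G21
G90
G0 X222.1043 Y36.7011
M3 S221
G1 X61.2164 Y211.4479 F3342
M5
G0 X255.6081 Y161.2347
M3 S221
G1 X251.5460 Y173.1708 F3342
G1 X257.1138 Y184.4832
G1 X269.0499 Y188.5453
G1 X280.3623 Y182.9775
G1 X284.4244 Y171.0414
G1 X278.8566 Y159.7290
G1 X266.9205 Y155.6669
G1 X255.6081 Y161.2347
M5
G0 X133.5888 Y216.4896
M3 S221
G1 X62.9852 Y82.9224 F3342
G1 X108.8568 Y255.8549
G1 X81.3726 Y227.6536
G1 X225.2691 Y155.0826
G1 X184.8448 Y132.7142
M5
G0 X0.0000 Y0.0000

1 u = 1 mm; y_m = 264.0068 − y.

[1] `<path>` line segment, #ff8800→engrave S221 F3342: (222.1043,36.7011) → (61.2164,211.4479)

[2] `<polygon>` regular polygon, #ff8800→engrave S221 F3342: (255.6081,161.2347) → (251.5460,173.1708) → (257.1138,184.4832) → (269.0499,188.5453) → (280.3623,182.9775) → (284.4244,171.0414) → (278.8566,159.7290) → (266.9205,155.6669) → (255.6081,161.2347) (closed)

[3] `<polyline>` open polyline, #ff8800→engrave S221 F3342: (133.5888,216.4896) → (62.9852,82.9224) → (108.8568,255.8549) → (81.3726,227.6536) → (225.2691,155.0826) → (184.8448,132.7142)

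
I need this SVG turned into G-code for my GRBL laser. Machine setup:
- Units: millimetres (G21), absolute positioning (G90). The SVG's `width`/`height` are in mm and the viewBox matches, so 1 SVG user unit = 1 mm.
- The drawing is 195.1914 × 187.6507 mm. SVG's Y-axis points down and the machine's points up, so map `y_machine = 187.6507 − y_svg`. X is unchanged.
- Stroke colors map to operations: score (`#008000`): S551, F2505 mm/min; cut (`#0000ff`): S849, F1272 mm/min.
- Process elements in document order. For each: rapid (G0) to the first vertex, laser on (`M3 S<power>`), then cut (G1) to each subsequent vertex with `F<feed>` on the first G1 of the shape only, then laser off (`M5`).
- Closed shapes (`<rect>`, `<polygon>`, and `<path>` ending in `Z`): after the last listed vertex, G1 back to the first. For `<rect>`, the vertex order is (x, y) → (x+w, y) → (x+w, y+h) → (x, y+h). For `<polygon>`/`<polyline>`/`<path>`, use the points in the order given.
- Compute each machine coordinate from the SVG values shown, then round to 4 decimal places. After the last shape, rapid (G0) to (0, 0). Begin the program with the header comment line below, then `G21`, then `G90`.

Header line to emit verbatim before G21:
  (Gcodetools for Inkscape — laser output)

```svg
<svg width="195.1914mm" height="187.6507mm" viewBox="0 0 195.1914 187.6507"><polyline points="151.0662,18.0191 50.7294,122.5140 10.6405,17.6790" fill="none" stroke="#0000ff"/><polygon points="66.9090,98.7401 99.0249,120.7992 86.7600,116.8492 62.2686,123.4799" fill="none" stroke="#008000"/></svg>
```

1 u = 1 mm; y_m = 187.6507 − y.

[1] `<polyline>` open polyline, #0000ff→cut S849 F1272: (151.0662,169.6316) → (50.7294,65.1367) → (10.6405,169.9717)

[2] `<polygon>` closed polygon, #008000→score S551 F2505: (66.9090,88.9106) → (99.0249,66.8515) → (86.7600,70.8015) → (62.2686,64.1708) → (66.9090,88.9106) (closed)

(Gcodetools for Inkscape — laser output)
G21
G90
G0 X151.0662 Y169.6316
M3 S849
G1 X50.7294 Y65.1367 F1272
G1 X10.6405 Y169.9717
M5
G0 X66.9090 Y88.9106
M3 S551
G1 X99.0249 Y66.8515 F2505
G1 X86.7600 Y70.8015
G1 X62.2686 Y64.1708
G1 X66.9090 Y88.9106
M5
G0 X0.0000 Y0.0000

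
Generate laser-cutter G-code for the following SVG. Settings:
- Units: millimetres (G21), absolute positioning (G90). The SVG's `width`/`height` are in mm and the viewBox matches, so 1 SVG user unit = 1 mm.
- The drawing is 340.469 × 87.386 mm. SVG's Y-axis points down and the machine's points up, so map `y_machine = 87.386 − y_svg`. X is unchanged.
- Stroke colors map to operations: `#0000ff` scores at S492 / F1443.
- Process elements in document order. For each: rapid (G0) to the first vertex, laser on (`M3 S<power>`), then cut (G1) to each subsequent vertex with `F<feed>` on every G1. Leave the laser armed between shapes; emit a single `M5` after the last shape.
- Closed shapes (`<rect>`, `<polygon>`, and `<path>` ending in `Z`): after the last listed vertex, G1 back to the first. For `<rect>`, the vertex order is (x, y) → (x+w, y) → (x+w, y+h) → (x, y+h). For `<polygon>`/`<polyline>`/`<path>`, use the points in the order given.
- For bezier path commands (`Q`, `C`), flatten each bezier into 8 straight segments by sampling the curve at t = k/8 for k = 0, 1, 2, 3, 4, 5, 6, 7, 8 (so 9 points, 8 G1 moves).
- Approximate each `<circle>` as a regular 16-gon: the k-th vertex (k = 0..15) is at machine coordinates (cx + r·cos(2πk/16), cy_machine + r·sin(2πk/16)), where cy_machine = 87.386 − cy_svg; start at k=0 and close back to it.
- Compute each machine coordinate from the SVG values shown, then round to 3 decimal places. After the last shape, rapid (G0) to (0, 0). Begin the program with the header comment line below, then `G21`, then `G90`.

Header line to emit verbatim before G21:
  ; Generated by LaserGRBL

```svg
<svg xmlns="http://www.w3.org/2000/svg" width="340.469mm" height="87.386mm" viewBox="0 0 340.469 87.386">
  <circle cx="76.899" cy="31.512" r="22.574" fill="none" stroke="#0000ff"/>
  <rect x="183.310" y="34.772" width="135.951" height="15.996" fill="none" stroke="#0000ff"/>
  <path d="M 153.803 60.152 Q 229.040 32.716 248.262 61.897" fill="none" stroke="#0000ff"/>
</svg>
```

; Generated by LaserGRBL
G21
G90
G0 X99.473 Y55.874
M3 S492
G1 X97.755 Y64.513 F1443
G1 X92.861 Y71.836 F1443
G1 X85.538 Y76.730 F1443
G1 X76.899 Y78.448 F1443
G1 X68.260 Y76.730 F1443
G1 X60.937 Y71.836 F1443
G1 X56.043 Y64.513 F1443
G1 X54.325 Y55.874 F1443
G1 X56.043 Y47.235 F1443
G1 X60.937 Y39.912 F1443
G1 X68.260 Y35.018 F1443
G1 X76.899 Y33.300 F1443
G1 X85.538 Y35.018 F1443
G1 X92.861 Y39.912 F1443
G1 X97.755 Y47.235 F1443
G1 X99.473 Y55.874 F1443
G0 X183.310 Y52.614
M3 S492
G1 X319.261 Y52.614 F1443
G1 X319.261 Y36.618 F1443
G1 X183.310 Y36.618 F1443
G1 X183.310 Y52.614 F1443
G0 X153.803 Y27.234
M3 S492
G1 X171.737 Y33.208 F1443
G1 X187.921 Y37.413 F1443
G1 X202.354 Y39.849 F1443
G1 X215.036 Y40.516 F1443
G1 X225.968 Y39.413 F1443
G1 X235.150 Y36.541 F1443
G1 X242.581 Y31.900 F1443
G1 X248.262 Y25.489 F1443
M5
G0 X0.000 Y0.000

1 u = 1 mm; y_m = 87.386 − y.

[1] `<circle>` circle, #0000ff→score S492 F1443: (99.473,55.874) → (97.755,64.513) → (92.861,71.836) → (85.538,76.730) → (76.899,78.448) → (68.260,76.730) → (60.937,71.836) → (56.043,64.513) → (54.325,55.874) → (56.043,47.235) → (60.937,39.912) → (68.260,35.018) → (76.899,33.300) → (85.538,35.018) → (92.861,39.912) → (97.755,47.235) → (99.473,55.874) (closed)

[2] `<rect>` rectangle, #0000ff→score S492 F1443: (183.310,52.614) → (319.261,52.614) → (319.261,36.618) → (183.310,36.618) → (183.310,52.614) (closed)

[3] `<path>` quadratic bezier, #0000ff→score S492 F1443: (153.803,27.234) → (171.737,33.208) → (187.921,37.413) → (202.354,39.849) → (215.036,40.516) → (225.968,39.413) → (235.150,36.541) → (242.581,31.900) → (248.262,25.489)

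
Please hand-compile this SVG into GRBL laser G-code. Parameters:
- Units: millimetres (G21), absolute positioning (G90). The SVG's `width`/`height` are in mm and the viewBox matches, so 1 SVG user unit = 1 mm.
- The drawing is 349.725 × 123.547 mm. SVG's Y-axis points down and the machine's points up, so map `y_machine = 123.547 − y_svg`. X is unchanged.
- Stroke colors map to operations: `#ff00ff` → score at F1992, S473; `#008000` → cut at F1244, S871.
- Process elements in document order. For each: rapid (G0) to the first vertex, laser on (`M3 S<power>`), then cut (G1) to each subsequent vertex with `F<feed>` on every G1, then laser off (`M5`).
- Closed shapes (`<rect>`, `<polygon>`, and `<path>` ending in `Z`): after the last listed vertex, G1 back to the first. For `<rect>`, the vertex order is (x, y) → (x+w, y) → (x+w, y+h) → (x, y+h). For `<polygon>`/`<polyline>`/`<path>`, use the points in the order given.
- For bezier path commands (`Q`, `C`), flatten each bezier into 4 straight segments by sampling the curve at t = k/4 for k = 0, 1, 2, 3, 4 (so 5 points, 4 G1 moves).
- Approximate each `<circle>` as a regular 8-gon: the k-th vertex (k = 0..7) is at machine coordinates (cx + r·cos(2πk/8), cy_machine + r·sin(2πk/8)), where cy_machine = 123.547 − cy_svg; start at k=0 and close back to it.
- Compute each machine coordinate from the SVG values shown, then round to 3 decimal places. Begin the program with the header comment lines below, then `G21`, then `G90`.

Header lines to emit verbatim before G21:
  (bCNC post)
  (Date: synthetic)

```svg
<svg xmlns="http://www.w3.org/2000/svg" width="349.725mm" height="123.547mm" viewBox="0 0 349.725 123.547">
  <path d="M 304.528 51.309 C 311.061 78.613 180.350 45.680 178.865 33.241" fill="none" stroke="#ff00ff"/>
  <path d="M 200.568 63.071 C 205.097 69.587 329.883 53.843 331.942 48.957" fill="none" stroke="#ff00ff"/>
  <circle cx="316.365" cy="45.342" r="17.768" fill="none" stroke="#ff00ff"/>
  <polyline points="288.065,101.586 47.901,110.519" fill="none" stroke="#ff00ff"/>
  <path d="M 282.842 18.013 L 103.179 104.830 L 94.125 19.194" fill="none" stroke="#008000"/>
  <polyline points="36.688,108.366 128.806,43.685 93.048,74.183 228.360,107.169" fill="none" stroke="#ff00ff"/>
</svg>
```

1 u = 1 mm; y_m = 123.547 − y.

[1] `<path>` cubic bezier, #ff00ff→score S473 F1992: (304.528,72.238) → (287.858,61.793) → (244.703,66.368) → (200.045,78.396) → (178.865,90.306)

[2] `<path>` cubic bezier, #ff00ff→score S473 F1992: (200.568,60.476) → (222.716,59.245) → (267.181,63.257) → (311.183,69.407) → (331.942,74.590)

[3] `<circle>` circle, #ff00ff→score S473 F1992: (334.133,78.205) → (328.929,90.769) → (316.365,95.973) → (303.801,90.769) → (298.597,78.205) → (303.801,65.641) → (316.365,60.437) → (328.929,65.641) → (334.133,78.205) (closed)

[4] `<polyline>` line segment, #ff00ff→score S473 F1992: (288.065,21.961) → (47.901,13.028)

[5] `<path>` open polyline, #008000→cut S871 F1244: (282.842,105.534) → (103.179,18.717) → (94.125,104.353)

[6] `<polyline>` open polyline, #ff00ff→score S473 F1992: (36.688,15.181) → (128.806,79.862) → (93.048,49.364) → (228.360,16.378)

(bCNC post)
(Date: synthetic)
G21
G90
G0 X304.528 Y72.238
M3 S473
G1 X287.858 Y61.793 F1992
G1 X244.703 Y66.368 F1992
G1 X200.045 Y78.396 F1992
G1 X178.865 Y90.306 F1992
M5
G0 X200.568 Y60.476
M3 S473
G1 X222.716 Y59.245 F1992
G1 X267.181 Y63.257 F1992
G1 X311.183 Y69.407 F1992
G1 X331.942 Y74.590 F1992
M5
G0 X334.133 Y78.205
M3 S473
G1 X328.929 Y90.769 F1992
G1 X316.365 Y95.973 F1992
G1 X303.801 Y90.769 F1992
G1 X298.597 Y78.205 F1992
G1 X303.801 Y65.641 F1992
G1 X316.365 Y60.437 F1992
G1 X328.929 Y65.641 F1992
G1 X334.133 Y78.205 F1992
M5
G0 X288.065 Y21.961
M3 S473
G1 X47.901 Y13.028 F1992
M5
G0 X282.842 Y105.534
M3 S871
G1 X103.179 Y18.717 F1244
G1 X94.125 Y104.353 F1244
M5
G0 X36.688 Y15.181
M3 S473
G1 X128.806 Y79.862 F1992
G1 X93.048 Y49.364 F1992
G1 X228.360 Y16.378 F1992
M5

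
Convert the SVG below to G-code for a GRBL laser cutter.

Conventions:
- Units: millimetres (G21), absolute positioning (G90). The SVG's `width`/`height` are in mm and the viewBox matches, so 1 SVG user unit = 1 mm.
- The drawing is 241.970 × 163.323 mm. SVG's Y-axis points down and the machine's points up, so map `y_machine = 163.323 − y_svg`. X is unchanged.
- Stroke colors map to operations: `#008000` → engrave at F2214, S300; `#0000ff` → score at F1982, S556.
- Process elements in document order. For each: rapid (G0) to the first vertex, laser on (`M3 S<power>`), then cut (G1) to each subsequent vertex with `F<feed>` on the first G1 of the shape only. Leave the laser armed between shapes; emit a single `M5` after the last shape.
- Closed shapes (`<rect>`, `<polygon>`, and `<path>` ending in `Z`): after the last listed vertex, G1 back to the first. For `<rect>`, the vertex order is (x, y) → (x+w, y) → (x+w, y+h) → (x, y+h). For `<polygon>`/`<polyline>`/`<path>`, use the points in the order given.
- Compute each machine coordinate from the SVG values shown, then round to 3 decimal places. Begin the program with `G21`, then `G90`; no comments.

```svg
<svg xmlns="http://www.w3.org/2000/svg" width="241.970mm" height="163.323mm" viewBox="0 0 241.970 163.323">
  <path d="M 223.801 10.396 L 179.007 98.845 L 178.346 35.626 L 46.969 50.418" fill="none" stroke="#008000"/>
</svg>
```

G21
G90
G0 X223.801 Y152.927
M3 S300
G1 X179.007 Y64.478 F2214
G1 X178.346 Y127.697
G1 X46.969 Y112.905
M5

1 u = 1 mm; y_m = 163.323 − y.

[1] `<path>` open polyline, #008000→engrave S300 F2214: (223.801,152.927) → (179.007,64.478) → (178.346,127.697) → (46.969,112.905)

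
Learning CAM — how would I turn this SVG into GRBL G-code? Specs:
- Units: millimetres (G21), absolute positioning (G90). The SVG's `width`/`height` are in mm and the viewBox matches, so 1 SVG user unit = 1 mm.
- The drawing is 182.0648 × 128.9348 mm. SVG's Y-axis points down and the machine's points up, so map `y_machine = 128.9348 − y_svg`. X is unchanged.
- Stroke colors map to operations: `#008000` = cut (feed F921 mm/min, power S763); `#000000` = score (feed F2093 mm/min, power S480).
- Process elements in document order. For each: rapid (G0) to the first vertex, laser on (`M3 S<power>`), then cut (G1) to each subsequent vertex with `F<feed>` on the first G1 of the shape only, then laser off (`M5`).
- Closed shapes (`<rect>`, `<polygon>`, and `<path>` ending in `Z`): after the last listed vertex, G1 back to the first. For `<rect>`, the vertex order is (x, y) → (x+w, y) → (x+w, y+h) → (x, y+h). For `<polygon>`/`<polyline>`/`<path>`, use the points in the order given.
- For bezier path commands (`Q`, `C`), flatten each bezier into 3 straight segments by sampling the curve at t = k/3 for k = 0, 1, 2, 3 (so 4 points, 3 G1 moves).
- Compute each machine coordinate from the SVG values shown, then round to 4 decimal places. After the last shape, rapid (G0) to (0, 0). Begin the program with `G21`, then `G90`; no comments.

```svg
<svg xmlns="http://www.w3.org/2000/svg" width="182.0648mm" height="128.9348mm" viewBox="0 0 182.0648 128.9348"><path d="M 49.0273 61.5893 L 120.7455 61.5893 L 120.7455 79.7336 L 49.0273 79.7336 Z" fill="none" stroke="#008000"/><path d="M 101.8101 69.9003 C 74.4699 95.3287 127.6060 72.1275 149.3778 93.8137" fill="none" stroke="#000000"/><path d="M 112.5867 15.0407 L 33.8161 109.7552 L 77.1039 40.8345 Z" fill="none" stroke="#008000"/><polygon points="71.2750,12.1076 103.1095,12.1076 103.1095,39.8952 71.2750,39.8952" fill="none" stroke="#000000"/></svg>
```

G21
G90
G0 X49.0273 Y67.3455
M3 S763
G1 X120.7455 Y67.3455 F921
G1 X120.7455 Y49.2012
G1 X49.0273 Y49.2012
G1 X49.0273 Y67.3455
M5
G0 X101.8101 Y59.0345
M3 S480
G1 X97.1531 Y46.3524 F2093
G1 X121.2935 Y45.3084
G1 X149.3778 Y35.1211
M5
G0 X112.5867 Y113.8941
M3 S763
G1 X33.8161 Y19.1796 F921
G1 X77.1039 Y88.1003
G1 X112.5867 Y113.8941
M5
G0 X71.2750 Y116.8272
M3 S480
G1 X103.1095 Y116.8272 F2093
G1 X103.1095 Y89.0396
G1 X71.2750 Y89.0396
G1 X71.2750 Y116.8272
M5
G0 X0.0000 Y0.0000

viewBox `0 0 182.0648 128.9348` with mm width/height → 1 unit = 1 mm. Flip: y_m = 128.9348 − y_svg.

**Shape 1** — `<path>` rectangle, stroke `#008000` → cut (S763, F921). Machine vertices: (49.0273,67.3455) → (120.7455,67.3455) → (120.7455,49.2012) → (49.0273,49.2012) → (49.0273,67.3455). Closed: final G1 returns to the first vertex.

**Shape 2** — `<path>` cubic bezier, stroke `#000000` → score (S480, F2093). Control points (SVG): P0=(101.8101,69.9003), P1=(74.4699,95.3287), P2=(127.6060,72.1275), P3=(149.3778,93.8137); sampled at t=k/3. Machine vertices: (101.8101,59.0345) → (97.1531,46.3524) → (121.2935,45.3084) → (149.3778,35.1211). Open path.

**Shape 3** — `<path>` closed polygon, stroke `#008000` → cut (S763, F921). Machine vertices: (112.5867,113.8941) → (33.8161,19.1796) → (77.1039,88.1003) → (112.5867,113.8941). Closed: final G1 returns to the first vertex.

**Shape 4** — `<polygon>` rectangle, stroke `#000000` → score (S480, F2093). Machine vertices: (71.2750,116.8272) → (103.1095,116.8272) → (103.1095,89.0396) → (71.2750,89.0396) → (71.2750,116.8272). Closed: final G1 returns to the first vertex.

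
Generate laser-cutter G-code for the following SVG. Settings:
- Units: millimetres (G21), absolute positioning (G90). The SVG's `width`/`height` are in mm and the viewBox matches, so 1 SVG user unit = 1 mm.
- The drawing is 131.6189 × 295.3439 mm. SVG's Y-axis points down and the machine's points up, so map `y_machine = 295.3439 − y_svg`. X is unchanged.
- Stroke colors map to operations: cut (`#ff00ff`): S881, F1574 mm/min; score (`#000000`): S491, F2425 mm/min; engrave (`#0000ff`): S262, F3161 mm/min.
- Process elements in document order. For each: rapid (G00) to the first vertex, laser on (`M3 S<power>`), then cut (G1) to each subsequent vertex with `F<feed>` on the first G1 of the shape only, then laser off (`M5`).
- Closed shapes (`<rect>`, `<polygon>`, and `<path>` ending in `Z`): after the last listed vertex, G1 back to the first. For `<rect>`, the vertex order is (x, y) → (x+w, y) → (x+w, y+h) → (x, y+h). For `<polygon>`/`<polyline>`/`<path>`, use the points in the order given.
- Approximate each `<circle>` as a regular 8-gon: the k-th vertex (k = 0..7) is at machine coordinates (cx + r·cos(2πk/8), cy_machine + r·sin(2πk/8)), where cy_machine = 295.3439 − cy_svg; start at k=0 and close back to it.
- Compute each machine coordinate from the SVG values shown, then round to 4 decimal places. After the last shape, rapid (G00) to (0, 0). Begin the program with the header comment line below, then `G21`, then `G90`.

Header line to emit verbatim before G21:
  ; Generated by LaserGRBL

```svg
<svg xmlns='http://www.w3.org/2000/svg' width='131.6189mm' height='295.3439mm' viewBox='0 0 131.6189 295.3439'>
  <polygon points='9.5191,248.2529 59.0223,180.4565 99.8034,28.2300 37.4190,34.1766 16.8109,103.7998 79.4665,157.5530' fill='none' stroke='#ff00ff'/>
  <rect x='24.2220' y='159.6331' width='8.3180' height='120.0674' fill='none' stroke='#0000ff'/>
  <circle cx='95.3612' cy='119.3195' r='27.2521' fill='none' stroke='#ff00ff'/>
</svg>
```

; Generated by LaserGRBL
G21
G90
G00 X9.5191 Y47.0910
M3 S881
G1 X59.0223 Y114.8874 F1574
G1 X99.8034 Y267.1139
G1 X37.4190 Y261.1673
G1 X16.8109 Y191.5441
G1 X79.4665 Y137.7909
G1 X9.5191 Y47.0910
M5
G00 X24.2220 Y135.7108
M3 S262
G1 X32.5400 Y135.7108 F3161
G1 X32.5400 Y15.6434
G1 X24.2220 Y15.6434
G1 X24.2220 Y135.7108
M5
G00 X122.6133 Y176.0244
M3 S881
G1 X114.6313 Y195.2945 F1574
G1 X95.3612 Y203.2765
G1 X76.0911 Y195.2945
G1 X68.1091 Y176.0244
G1 X76.0911 Y156.7543
G1 X95.3612 Y148.7723
G1 X114.6313 Y156.7543
G1 X122.6133 Y176.0244
M5
G00 X0.0000 Y0.0000

Since the viewBox matches the mm dimensions, user units are millimetres directly. The only transform is the Y-flip y_m = 295.3439 − y_svg.

Shape 1 is a closed polygon drawn with `<polygon>`. Its stroke #ff00ff means cut at S881, F1574. After flipping Y the toolpath is (9.5191,47.0910) → (59.0223,114.8874) → (99.8034,267.1139) → (37.4190,261.1673) → (16.8109,191.5441) → (79.4665,137.7909) → (9.5191,47.0910), returning to the start.

Shape 2 is a rectangle drawn with `<rect>`. Its stroke #0000ff means engrave at S262, F3161. After flipping Y the toolpath is (24.2220,135.7108) → (32.5400,135.7108) → (32.5400,15.6434) → (24.2220,15.6434) → (24.2220,135.7108), returning to the start.

Shape 3 is a circle drawn with `<circle>`. Its stroke #ff00ff means cut at S881, F1574. After flipping Y the toolpath is (122.6133,176.0244) → (114.6313,195.2945) → (95.3612,203.2765) → (76.0911,195.2945) → (68.1091,176.0244) → (76.0911,156.7543) → (95.3612,148.7723) → (114.6313,156.7543) → (122.6133,176.0244), returning to the start.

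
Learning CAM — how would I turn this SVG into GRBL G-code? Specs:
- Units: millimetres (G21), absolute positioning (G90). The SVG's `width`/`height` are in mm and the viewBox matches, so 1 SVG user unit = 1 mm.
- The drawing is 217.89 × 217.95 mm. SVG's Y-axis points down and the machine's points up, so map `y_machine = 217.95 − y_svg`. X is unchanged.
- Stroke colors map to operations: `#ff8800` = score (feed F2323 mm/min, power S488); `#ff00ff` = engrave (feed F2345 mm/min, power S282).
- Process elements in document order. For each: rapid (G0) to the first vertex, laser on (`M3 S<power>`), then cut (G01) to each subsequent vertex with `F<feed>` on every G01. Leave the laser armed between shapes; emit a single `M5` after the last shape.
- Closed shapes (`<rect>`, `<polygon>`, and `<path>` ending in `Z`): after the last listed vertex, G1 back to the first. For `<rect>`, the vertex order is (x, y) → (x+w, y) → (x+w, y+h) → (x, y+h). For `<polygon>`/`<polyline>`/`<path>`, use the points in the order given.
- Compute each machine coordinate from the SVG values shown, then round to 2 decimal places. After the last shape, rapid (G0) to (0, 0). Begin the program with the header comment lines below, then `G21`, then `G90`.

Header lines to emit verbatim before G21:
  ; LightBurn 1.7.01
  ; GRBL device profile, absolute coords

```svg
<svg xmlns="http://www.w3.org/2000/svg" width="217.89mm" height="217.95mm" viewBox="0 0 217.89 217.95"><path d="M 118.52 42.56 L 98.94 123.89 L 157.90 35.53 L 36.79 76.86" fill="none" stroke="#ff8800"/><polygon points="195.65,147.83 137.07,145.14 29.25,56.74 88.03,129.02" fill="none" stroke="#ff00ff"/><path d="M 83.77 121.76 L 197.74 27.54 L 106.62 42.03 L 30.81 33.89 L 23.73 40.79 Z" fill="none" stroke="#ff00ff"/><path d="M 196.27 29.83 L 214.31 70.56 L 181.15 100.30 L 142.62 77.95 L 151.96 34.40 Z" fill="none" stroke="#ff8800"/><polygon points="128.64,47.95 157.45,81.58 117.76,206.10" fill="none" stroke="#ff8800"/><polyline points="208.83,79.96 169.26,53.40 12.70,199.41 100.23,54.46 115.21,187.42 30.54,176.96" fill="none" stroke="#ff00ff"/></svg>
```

viewBox `0 0 217.89 217.95` with mm width/height → 1 unit = 1 mm. Flip: y_m = 217.95 − y_svg.

**Shape 1** — `<path>` open polyline, stroke `#ff8800` → score (S488, F2323). Machine vertices: (118.52,175.39) → (98.94,94.06) → (157.90,182.42) → (36.79,141.09). Open path.

**Shape 2** — `<polygon>` closed polygon, stroke `#ff00ff` → engrave (S282, F2345). Machine vertices: (195.65,70.12) → (137.07,72.81) → (29.25,161.21) → (88.03,88.93) → (195.65,70.12). Closed: final G1 returns to the first vertex.

**Shape 3** — `<path>` closed polygon, stroke `#ff00ff` → engrave (S282, F2345). Machine vertices: (83.77,96.19) → (197.74,190.41) → (106.62,175.92) → (30.81,184.06) → (23.73,177.16) → (83.77,96.19). Closed: final G1 returns to the first vertex.

**Shape 4** — `<path>` regular polygon, stroke `#ff8800` → score (S488, F2323). Machine vertices: (196.27,188.12) → (214.31,147.39) → (181.15,117.65) → (142.62,140.00) → (151.96,183.55) → (196.27,188.12). Closed: final G1 returns to the first vertex.

**Shape 5** — `<polygon>` closed polygon, stroke `#ff8800` → score (S488, F2323). Machine vertices: (128.64,170.00) → (157.45,136.37) → (117.76,11.85) → (128.64,170.00). Closed: final G1 returns to the first vertex.

**Shape 6** — `<polyline>` open polyline, stroke `#ff00ff` → engrave (S282, F2345). Machine vertices: (208.83,137.99) → (169.26,164.55) → (12.70,18.54) → (100.23,163.49) → (115.21,30.53) → (30.54,40.99). Open path.

; LightBurn 1.7.01
; GRBL device profile, absolute coords
G21
G90
G0 X118.52 Y175.39
M3 S488
G01 X98.94 Y94.06 F2323
G01 X157.90 Y182.42 F2323
G01 X36.79 Y141.09 F2323
G0 X195.65 Y70.12
M3 S282
G01 X137.07 Y72.81 F2345
G01 X29.25 Y161.21 F2345
G01 X88.03 Y88.93 F2345
G01 X195.65 Y70.12 F2345
G0 X83.77 Y96.19
M3 S282
G01 X197.74 Y190.41 F2345
G01 X106.62 Y175.92 F2345
G01 X30.81 Y184.06 F2345
G01 X23.73 Y177.16 F2345
G01 X83.77 Y96.19 F2345
G0 X196.27 Y188.12
M3 S488
G01 X214.31 Y147.39 F2323
G01 X181.15 Y117.65 F2323
G01 X142.62 Y140.00 F2323
G01 X151.96 Y183.55 F2323
G01 X196.27 Y188.12 F2323
G0 X128.64 Y170.00
M3 S488
G01 X157.45 Y136.37 F2323
G01 X117.76 Y11.85 F2323
G01 X128.64 Y170.00 F2323
G0 X208.83 Y137.99
M3 S282
G01 X169.26 Y164.55 F2345
G01 X12.70 Y18.54 F2345
G01 X100.23 Y163.49 F2345
G01 X115.21 Y30.53 F2345
G01 X30.54 Y40.99 F2345
M5
G0 X0.00 Y0.00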